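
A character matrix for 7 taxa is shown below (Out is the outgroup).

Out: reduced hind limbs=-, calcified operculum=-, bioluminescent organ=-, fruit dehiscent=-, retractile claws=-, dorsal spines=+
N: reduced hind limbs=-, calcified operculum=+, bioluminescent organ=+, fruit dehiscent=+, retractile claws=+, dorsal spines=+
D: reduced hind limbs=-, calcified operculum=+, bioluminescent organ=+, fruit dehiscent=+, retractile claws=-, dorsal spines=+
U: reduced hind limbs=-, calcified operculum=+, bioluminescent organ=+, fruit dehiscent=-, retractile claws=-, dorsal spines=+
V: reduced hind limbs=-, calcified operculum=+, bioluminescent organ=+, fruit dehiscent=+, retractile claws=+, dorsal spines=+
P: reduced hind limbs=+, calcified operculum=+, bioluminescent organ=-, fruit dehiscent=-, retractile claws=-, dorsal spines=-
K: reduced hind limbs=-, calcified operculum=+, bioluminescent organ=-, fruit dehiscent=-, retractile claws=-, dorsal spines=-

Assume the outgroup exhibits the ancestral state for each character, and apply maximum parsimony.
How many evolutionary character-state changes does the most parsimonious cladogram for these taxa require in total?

6

Character polarity is set by the outgroup: the derived state is whichever differs from the outgroup's state, so for dorsal spines the derived state is '-', and for the remaining characters it is '+'.
reduced hind limbs (derived state '+') is unique to P (autapomorphy; uninformative for grouping).
calcified operculum (derived state '+') is shared by all ingroup taxa — unites the whole ingroup.
bioluminescent organ: derived state '+' in D, N, U, and V only — synapomorphy for {D, N, U, V}.
fruit dehiscent (derived state '+') is shared by D, N, and V — a synapomorphy uniting that clade.
retractile claws: derived state '+' in N and V only — synapomorphy for {N, V}.
dorsal spines: derived state '-' in K and P only — synapomorphy for {K, P}.
Most parsimonious ingroup topology: ((((N,V),D),U),(P,K)).
Changes per character on this tree: reduced hind limbs: 1; calcified operculum: 1; bioluminescent organ: 1; fruit dehiscent: 1; retractile claws: 1; dorsal spines: 1.
Total = 6.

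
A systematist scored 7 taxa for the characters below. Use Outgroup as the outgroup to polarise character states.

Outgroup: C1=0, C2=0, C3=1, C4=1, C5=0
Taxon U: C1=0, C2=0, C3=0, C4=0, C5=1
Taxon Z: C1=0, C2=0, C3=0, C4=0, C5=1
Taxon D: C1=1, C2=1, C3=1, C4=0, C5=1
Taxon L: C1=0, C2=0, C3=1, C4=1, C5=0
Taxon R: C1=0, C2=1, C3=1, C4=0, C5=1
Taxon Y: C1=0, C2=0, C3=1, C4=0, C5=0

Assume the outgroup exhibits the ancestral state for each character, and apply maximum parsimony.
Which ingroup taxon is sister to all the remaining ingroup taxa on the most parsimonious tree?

Character polarity is set by the outgroup: the derived state is whichever differs from the outgroup's state, so for C3, C4 the derived state is '0', and for the remaining characters it is '1'.
C1 (derived state '1') is unique to Taxon D (autapomorphy; uninformative for grouping).
Only Taxon D and Taxon R show the derived state '1' for C2, supporting them as a clade.
Only Taxon U and Taxon Z show the derived state '0' for C3, supporting them as a clade.
C4: derived state '0' in Taxon D, Taxon R, Taxon U, Taxon Y, and Taxon Z only — synapomorphy for {Taxon D, Taxon R, Taxon U, Taxon Y, Taxon Z}.
C5 (derived state '1') is shared by Taxon D, Taxon R, Taxon U, and Taxon Z — a synapomorphy uniting that clade.
Most parsimonious ingroup topology: ((((Taxon U,Taxon Z),(Taxon D,Taxon R)),Taxon Y),Taxon L).
Taxon L is sister to the clade containing all other ingroup taxa, so it is the earliest-diverging (most basal) ingroup lineage.

Taxon L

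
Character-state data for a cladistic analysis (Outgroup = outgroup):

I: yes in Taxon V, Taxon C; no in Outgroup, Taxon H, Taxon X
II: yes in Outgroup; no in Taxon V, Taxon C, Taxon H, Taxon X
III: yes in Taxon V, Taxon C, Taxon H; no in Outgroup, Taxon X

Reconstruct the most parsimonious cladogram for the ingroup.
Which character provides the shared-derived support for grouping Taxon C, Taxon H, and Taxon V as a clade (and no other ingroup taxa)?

Character polarity is set by the outgroup: the derived state is whichever differs from the outgroup's state, so for II the derived state is 'no', and for the remaining characters it is 'yes'.
I: derived state 'yes' in Taxon C and Taxon V only — synapomorphy for {Taxon C, Taxon V}.
All ingroup taxa share the derived state 'no' for II; it defines the ingroup but does not resolve relationships within it.
III: derived state 'yes' in Taxon C, Taxon H, and Taxon V only — synapomorphy for {Taxon C, Taxon H, Taxon V}.
Most parsimonious ingroup topology: (Taxon X,(Taxon H,(Taxon C,Taxon V))).
The clade {Taxon C, Taxon H, Taxon V} is supported by III: its derived state 'yes' occurs in exactly those taxa and in no other taxon (including the outgroup).

III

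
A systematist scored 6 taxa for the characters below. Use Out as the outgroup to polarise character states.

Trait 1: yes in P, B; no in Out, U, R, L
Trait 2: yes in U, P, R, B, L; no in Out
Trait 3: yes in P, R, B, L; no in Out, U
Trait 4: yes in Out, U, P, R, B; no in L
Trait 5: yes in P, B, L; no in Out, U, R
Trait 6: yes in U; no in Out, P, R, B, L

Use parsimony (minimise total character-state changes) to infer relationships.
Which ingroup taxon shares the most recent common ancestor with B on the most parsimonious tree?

Character polarity is set by the outgroup: the derived state is whichever differs from the outgroup's state, so for Trait 4 the derived state is 'no', and for the remaining characters it is 'yes'.
Trait 1: derived state 'yes' in B and P only — synapomorphy for {B, P}.
All ingroup taxa share the derived state 'yes' for Trait 2; it defines the ingroup but does not resolve relationships within it.
Trait 3: derived state 'yes' in B, L, P, and R only — synapomorphy for {B, L, P, R}.
Trait 4: derived state 'no' in L only — an autapomorphy, so it tells us nothing about relationships among taxa.
Only B, L, and P show the derived state 'yes' for Trait 5, supporting them as a clade.
Trait 6: derived state 'yes' in U only — an autapomorphy, so it tells us nothing about relationships among taxa.
Most parsimonious ingroup topology: (U,(((P,B),L),R)).
B and P form a cherry on this tree, so they are sister taxa.

P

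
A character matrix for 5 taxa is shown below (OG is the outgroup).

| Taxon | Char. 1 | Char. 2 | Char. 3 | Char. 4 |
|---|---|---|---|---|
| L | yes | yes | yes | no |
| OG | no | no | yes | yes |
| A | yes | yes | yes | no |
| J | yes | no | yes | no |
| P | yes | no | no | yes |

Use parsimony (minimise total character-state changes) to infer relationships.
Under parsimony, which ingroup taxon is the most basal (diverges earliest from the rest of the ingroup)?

Character polarity is set by the outgroup: the derived state is whichever differs from the outgroup's state, so for Char. 3, Char. 4 the derived state is 'no', and for the remaining characters it is 'yes'.
Char. 1 (derived state 'yes') is shared by all ingroup taxa — unites the whole ingroup.
Char. 2: derived state 'yes' in A and L only — synapomorphy for {A, L}.
Char. 3: derived state 'no' in P only — an autapomorphy, so it tells us nothing about relationships among taxa.
Char. 4 (derived state 'no') is shared by A, J, and L — a synapomorphy uniting that clade.
Most parsimonious ingroup topology: (((L,A),J),P).
P is sister to the clade containing all other ingroup taxa, so it is the earliest-diverging (most basal) ingroup lineage.

P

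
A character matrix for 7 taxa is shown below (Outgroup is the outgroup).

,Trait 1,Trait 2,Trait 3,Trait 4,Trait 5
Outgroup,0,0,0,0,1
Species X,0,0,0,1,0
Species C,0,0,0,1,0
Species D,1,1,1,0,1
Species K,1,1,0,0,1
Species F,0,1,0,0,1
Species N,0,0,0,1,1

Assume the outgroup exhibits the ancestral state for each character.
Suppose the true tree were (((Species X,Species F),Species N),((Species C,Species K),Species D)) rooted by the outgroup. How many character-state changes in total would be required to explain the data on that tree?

11

Map each character onto (((Species X,Species F),Species N),((Species C,Species K),Species D)) (rooted by Outgroup) and count the minimum state changes it requires (Fitch parsimony):
Trait 1: 2; Trait 2: 3; Trait 3: 1; Trait 4: 3; Trait 5: 2.
Total tree length = 11.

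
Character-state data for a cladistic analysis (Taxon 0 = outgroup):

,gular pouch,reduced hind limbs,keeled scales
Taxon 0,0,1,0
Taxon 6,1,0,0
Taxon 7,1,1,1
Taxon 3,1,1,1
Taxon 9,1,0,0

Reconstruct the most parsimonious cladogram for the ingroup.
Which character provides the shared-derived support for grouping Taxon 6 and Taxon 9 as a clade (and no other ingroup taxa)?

Character polarity is set by the outgroup: the derived state is whichever differs from the outgroup's state, so for reduced hind limbs the derived state is '0', and for the remaining characters it is '1'.
All ingroup taxa share the derived state '1' for gular pouch; it defines the ingroup but does not resolve relationships within it.
reduced hind limbs: derived state '0' in Taxon 6 and Taxon 9 only — synapomorphy for {Taxon 6, Taxon 9}.
keeled scales: derived state '1' in Taxon 3 and Taxon 7 only — synapomorphy for {Taxon 3, Taxon 7}.
Most parsimonious ingroup topology: ((Taxon 6,Taxon 9),(Taxon 7,Taxon 3)).
The clade {Taxon 6, Taxon 9} is supported by reduced hind limbs: its derived state '0' occurs in exactly those taxa and in no other taxon (including the outgroup).

reduced hind limbs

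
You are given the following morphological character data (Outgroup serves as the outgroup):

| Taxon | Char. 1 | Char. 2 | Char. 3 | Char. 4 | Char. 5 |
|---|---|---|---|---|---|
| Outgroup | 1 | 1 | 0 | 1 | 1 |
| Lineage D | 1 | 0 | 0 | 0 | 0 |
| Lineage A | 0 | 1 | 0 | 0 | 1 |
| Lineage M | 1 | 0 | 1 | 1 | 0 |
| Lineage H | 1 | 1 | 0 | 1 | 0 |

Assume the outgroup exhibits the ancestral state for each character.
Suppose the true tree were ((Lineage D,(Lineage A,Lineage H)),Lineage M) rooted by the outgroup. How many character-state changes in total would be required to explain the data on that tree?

8

Map each character onto ((Lineage D,(Lineage A,Lineage H)),Lineage M) (rooted by Outgroup) and count the minimum state changes it requires (Fitch parsimony):
Char. 1: 1; Char. 2: 2; Char. 3: 1; Char. 4: 2; Char. 5: 2.
Total tree length = 8.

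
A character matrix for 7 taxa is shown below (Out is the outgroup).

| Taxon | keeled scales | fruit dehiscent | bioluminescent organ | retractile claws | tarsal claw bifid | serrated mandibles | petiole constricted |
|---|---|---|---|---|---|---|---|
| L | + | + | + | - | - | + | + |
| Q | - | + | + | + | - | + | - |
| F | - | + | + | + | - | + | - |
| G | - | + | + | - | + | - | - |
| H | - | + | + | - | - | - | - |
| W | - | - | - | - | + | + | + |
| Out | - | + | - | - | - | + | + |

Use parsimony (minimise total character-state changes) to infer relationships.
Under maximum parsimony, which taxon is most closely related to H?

G

Character polarity is set by the outgroup: the derived state is whichever differs from the outgroup's state, so for fruit dehiscent, serrated mandibles, petiole constricted the derived state is '-', and for the remaining characters it is '+'.
keeled scales (derived state '+') is unique to L (autapomorphy; uninformative for grouping).
fruit dehiscent: derived state '-' in W only — an autapomorphy, so it tells us nothing about relationships among taxa.
bioluminescent organ: derived state '+' in F, G, H, L, and Q only — synapomorphy for {F, G, H, L, Q}.
Only F and Q show the derived state '+' for retractile claws, supporting them as a clade.
tarsal claw bifid groups G and W, which is incompatible with the clades supported by the remaining characters; treating it as convergent (homoplasy) costs fewer steps than any alternative tree.
serrated mandibles (derived state '-') is shared by G and H — a synapomorphy uniting that clade.
Only F, G, H, and Q show the derived state '-' for petiole constricted, supporting them as a clade.
Most parsimonious ingroup topology: ((((G,H),(Q,F)),L),W).
H and G form a cherry on this tree, so they are sister taxa.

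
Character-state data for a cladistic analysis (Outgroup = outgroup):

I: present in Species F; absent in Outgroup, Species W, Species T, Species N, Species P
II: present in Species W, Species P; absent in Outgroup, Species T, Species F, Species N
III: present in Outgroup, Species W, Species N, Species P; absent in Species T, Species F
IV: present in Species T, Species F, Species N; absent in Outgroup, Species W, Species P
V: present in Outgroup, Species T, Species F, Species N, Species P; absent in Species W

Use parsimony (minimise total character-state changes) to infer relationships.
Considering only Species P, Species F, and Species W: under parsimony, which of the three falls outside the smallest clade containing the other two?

Character polarity is set by the outgroup: the derived state is whichever differs from the outgroup's state, so for III, V the derived state is 'absent', and for the remaining characters it is 'present'.
I: derived state 'present' in Species F only — an autapomorphy, so it tells us nothing about relationships among taxa.
II: derived state 'present' in Species P and Species W only — synapomorphy for {Species P, Species W}.
III: derived state 'absent' in Species F and Species T only — synapomorphy for {Species F, Species T}.
IV (derived state 'present') is shared by Species F, Species N, and Species T — a synapomorphy uniting that clade.
V (derived state 'absent') is unique to Species W (autapomorphy; uninformative for grouping).
Most parsimonious ingroup topology: ((Species W,Species P),((Species T,Species F),Species N)).
Species W and Species P share a more recent common ancestor with each other than either does with Species F, so Species F is the least closely related of the three.

Species F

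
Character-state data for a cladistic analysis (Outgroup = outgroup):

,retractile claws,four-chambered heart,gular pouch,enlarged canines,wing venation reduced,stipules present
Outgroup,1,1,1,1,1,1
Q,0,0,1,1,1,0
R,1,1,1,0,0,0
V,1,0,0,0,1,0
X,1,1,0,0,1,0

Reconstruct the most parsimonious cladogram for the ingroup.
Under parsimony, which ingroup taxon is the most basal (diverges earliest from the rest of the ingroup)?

Q

The outgroup has state '1' for every character, so '0' is the derived state throughout.
retractile claws (derived state '0') is unique to Q (autapomorphy; uninformative for grouping).
four-chambered heart groups Q and V, which is incompatible with the clades supported by the remaining characters; treating it as convergent (homoplasy) costs fewer steps than any alternative tree.
Only V and X show the derived state '0' for gular pouch, supporting them as a clade.
enlarged canines: derived state '0' in R, V, and X only — synapomorphy for {R, V, X}.
wing venation reduced: derived state '0' in R only — an autapomorphy, so it tells us nothing about relationships among taxa.
stipules present (derived state '0') is shared by all ingroup taxa — unites the whole ingroup.
Most parsimonious ingroup topology: (Q,(R,(V,X))).
Q is sister to the clade containing all other ingroup taxa, so it is the earliest-diverging (most basal) ingroup lineage.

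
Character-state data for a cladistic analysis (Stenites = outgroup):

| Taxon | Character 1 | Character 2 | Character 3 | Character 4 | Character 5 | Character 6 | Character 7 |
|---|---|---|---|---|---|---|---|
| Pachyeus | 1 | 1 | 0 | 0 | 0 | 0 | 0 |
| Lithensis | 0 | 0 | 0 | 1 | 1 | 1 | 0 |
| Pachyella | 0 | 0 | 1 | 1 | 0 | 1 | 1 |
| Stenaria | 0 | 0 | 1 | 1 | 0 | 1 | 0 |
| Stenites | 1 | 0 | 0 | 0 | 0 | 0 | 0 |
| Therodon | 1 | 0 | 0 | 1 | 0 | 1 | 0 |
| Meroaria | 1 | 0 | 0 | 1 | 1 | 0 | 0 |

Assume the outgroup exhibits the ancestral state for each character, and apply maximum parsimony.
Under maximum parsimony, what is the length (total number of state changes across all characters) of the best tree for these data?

Character polarity is set by the outgroup: the derived state is whichever differs from the outgroup's state, so for Character 1 the derived state is '0', and for the remaining characters it is '1'.
Character 1 (derived state '0') is shared by Lithensis, Pachyella, and Stenaria — a synapomorphy uniting that clade.
Character 2: derived state '1' in Pachyeus only — an autapomorphy, so it tells us nothing about relationships among taxa.
Character 3 (derived state '1') is shared by Pachyella and Stenaria — a synapomorphy uniting that clade.
Character 4: derived state '1' in Lithensis, Meroaria, Pachyella, Stenaria, and Therodon only — synapomorphy for {Lithensis, Meroaria, Pachyella, Stenaria, Therodon}.
Character 5 (state '1') occurs in Lithensis and Meroaria but conflicts with the nesting implied by the other characters — most parsimoniously interpreted as homoplasy.
Only Lithensis, Pachyella, Stenaria, and Therodon show the derived state '1' for Character 6, supporting them as a clade.
Character 7 (derived state '1') is unique to Pachyella (autapomorphy; uninformative for grouping).
Most parsimonious ingroup topology: (Pachyeus,(Meroaria,(((Stenaria,Pachyella),Lithensis),Therodon))).
Changes per character on this tree: Character 1: 1; Character 2: 1; Character 3: 1; Character 4: 1; Character 5: 2; Character 6: 1; Character 7: 1.
Total = 8.

8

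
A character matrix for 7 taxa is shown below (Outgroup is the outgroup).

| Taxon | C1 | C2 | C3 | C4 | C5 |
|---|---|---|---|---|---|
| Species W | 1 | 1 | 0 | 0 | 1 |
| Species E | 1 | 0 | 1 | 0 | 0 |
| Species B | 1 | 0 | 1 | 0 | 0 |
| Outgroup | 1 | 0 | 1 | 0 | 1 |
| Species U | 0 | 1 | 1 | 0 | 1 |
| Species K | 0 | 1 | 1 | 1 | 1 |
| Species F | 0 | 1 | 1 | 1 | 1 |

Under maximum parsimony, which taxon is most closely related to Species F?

Species K

Character polarity is set by the outgroup: the derived state is whichever differs from the outgroup's state, so for C1, C3, C5 the derived state is '0', and for the remaining characters it is '1'.
C1: derived state '0' in Species F, Species K, and Species U only — synapomorphy for {Species F, Species K, Species U}.
C2 (derived state '1') is shared by Species F, Species K, Species U, and Species W — a synapomorphy uniting that clade.
C3 (derived state '0') is unique to Species W (autapomorphy; uninformative for grouping).
C4: derived state '1' in Species F and Species K only — synapomorphy for {Species F, Species K}.
C5: derived state '0' in Species B and Species E only — synapomorphy for {Species B, Species E}.
Most parsimonious ingroup topology: ((Species B,Species E),(((Species K,Species F),Species U),Species W)).
Species F and Species K form a cherry on this tree, so they are sister taxa.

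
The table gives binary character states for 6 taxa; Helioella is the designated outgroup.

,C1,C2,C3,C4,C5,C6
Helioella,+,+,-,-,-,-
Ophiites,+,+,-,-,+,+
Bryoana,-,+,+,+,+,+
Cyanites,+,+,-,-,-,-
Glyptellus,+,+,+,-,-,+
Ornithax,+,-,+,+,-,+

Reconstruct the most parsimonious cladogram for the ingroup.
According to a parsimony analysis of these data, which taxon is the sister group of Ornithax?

Bryoana

Character polarity is set by the outgroup: the derived state is whichever differs from the outgroup's state, so for C1, C2 the derived state is '-', and for the remaining characters it is '+'.
C1 (derived state '-') is unique to Bryoana (autapomorphy; uninformative for grouping).
C2 (derived state '-') is unique to Ornithax (autapomorphy; uninformative for grouping).
C3 (derived state '+') is shared by Bryoana, Glyptellus, and Ornithax — a synapomorphy uniting that clade.
C4 (derived state '+') is shared by Bryoana and Ornithax — a synapomorphy uniting that clade.
C5 groups Bryoana and Ophiites, which is incompatible with the clades supported by the remaining characters; treating it as convergent (homoplasy) costs fewer steps than any alternative tree.
C6: derived state '+' in Bryoana, Glyptellus, Ophiites, and Ornithax only — synapomorphy for {Bryoana, Glyptellus, Ophiites, Ornithax}.
Most parsimonious ingroup topology: (((Glyptellus,(Ornithax,Bryoana)),Ophiites),Cyanites).
Ornithax and Bryoana form a cherry on this tree, so they are sister taxa.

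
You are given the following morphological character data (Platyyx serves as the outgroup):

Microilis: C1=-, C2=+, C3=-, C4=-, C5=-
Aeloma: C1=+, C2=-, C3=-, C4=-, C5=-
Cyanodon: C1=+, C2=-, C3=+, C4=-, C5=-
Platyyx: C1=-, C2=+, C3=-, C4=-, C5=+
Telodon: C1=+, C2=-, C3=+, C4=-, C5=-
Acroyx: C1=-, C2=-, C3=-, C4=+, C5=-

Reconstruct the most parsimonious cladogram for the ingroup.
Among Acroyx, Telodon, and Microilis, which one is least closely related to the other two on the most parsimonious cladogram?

Microilis

Character polarity is set by the outgroup: the derived state is whichever differs from the outgroup's state, so for C2, C5 the derived state is '-', and for the remaining characters it is '+'.
C1: derived state '+' in Aeloma, Cyanodon, and Telodon only — synapomorphy for {Aeloma, Cyanodon, Telodon}.
C2: derived state '-' in Acroyx, Aeloma, Cyanodon, and Telodon only — synapomorphy for {Acroyx, Aeloma, Cyanodon, Telodon}.
Only Cyanodon and Telodon show the derived state '+' for C3, supporting them as a clade.
C4 (derived state '+') is unique to Acroyx (autapomorphy; uninformative for grouping).
C5 (derived state '-') is shared by all ingroup taxa — unites the whole ingroup.
Most parsimonious ingroup topology: ((((Cyanodon,Telodon),Aeloma),Acroyx),Microilis).
Telodon and Acroyx share a more recent common ancestor with each other than either does with Microilis, so Microilis is the least closely related of the three.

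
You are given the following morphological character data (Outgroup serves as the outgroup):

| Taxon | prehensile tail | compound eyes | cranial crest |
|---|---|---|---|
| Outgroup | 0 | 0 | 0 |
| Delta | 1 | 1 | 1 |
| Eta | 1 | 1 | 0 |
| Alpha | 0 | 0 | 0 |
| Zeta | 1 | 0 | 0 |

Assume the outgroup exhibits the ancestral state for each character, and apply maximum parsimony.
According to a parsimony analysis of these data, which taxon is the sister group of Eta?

The outgroup has state '0' for every character, so '1' is the derived state throughout.
Only Delta, Eta, and Zeta show the derived state '1' for prehensile tail, supporting them as a clade.
Only Delta and Eta show the derived state '1' for compound eyes, supporting them as a clade.
cranial crest (derived state '1') is unique to Delta (autapomorphy; uninformative for grouping).
Most parsimonious ingroup topology: (((Delta,Eta),Zeta),Alpha).
Eta and Delta form a cherry on this tree, so they are sister taxa.

Delta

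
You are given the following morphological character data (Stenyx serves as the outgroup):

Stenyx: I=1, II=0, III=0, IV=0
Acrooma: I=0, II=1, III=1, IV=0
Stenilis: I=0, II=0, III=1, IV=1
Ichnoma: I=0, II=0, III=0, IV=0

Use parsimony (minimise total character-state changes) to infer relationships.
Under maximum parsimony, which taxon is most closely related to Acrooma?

Stenilis

Character polarity is set by the outgroup: the derived state is whichever differs from the outgroup's state, so for I the derived state is '0', and for the remaining characters it is '1'.
All ingroup taxa share the derived state '0' for I; it defines the ingroup but does not resolve relationships within it.
II (derived state '1') is unique to Acrooma (autapomorphy; uninformative for grouping).
III: derived state '1' in Acrooma and Stenilis only — synapomorphy for {Acrooma, Stenilis}.
IV: derived state '1' in Stenilis only — an autapomorphy, so it tells us nothing about relationships among taxa.
Most parsimonious ingroup topology: ((Acrooma,Stenilis),Ichnoma).
Acrooma and Stenilis form a cherry on this tree, so they are sister taxa.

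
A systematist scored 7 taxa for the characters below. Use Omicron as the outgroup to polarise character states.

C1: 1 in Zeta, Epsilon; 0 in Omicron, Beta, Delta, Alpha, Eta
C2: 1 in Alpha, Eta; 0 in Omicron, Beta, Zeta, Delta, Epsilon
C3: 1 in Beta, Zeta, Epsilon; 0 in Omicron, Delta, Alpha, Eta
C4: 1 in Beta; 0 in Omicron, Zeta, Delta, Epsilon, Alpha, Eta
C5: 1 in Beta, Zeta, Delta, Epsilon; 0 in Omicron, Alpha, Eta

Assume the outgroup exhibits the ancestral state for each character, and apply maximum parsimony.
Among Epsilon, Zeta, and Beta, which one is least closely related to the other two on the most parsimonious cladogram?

Beta

The outgroup has state '0' for every character, so '1' is the derived state throughout.
C1 (derived state '1') is shared by Epsilon and Zeta — a synapomorphy uniting that clade.
C2 (derived state '1') is shared by Alpha and Eta — a synapomorphy uniting that clade.
C3 (derived state '1') is shared by Beta, Epsilon, and Zeta — a synapomorphy uniting that clade.
C4 (derived state '1') is unique to Beta (autapomorphy; uninformative for grouping).
C5 (derived state '1') is shared by Beta, Delta, Epsilon, and Zeta — a synapomorphy uniting that clade.
Most parsimonious ingroup topology: (((Beta,(Zeta,Epsilon)),Delta),(Alpha,Eta)).
Epsilon and Zeta share a more recent common ancestor with each other than either does with Beta, so Beta is the least closely related of the three.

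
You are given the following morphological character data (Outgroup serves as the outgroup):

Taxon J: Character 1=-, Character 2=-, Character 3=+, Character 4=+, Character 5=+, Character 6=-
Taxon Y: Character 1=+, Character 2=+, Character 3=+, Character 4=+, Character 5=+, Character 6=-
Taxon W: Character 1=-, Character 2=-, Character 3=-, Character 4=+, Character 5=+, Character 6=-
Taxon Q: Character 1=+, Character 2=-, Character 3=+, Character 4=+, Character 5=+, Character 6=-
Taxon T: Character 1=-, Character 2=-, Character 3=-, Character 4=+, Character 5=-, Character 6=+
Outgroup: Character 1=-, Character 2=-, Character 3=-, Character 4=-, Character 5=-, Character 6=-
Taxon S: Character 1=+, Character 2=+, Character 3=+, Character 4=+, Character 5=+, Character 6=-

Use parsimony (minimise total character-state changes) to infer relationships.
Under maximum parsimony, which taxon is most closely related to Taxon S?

Taxon Y

The outgroup has state '-' for every character, so '+' is the derived state throughout.
Character 1: derived state '+' in Taxon Q, Taxon S, and Taxon Y only — synapomorphy for {Taxon Q, Taxon S, Taxon Y}.
Character 2: derived state '+' in Taxon S and Taxon Y only — synapomorphy for {Taxon S, Taxon Y}.
Character 3: derived state '+' in Taxon J, Taxon Q, Taxon S, and Taxon Y only — synapomorphy for {Taxon J, Taxon Q, Taxon S, Taxon Y}.
All ingroup taxa share the derived state '+' for Character 4; it defines the ingroup but does not resolve relationships within it.
Only Taxon J, Taxon Q, Taxon S, Taxon W, and Taxon Y show the derived state '+' for Character 5, supporting them as a clade.
Character 6 (derived state '+') is unique to Taxon T (autapomorphy; uninformative for grouping).
Most parsimonious ingroup topology: (((Taxon J,((Taxon Y,Taxon S),Taxon Q)),Taxon W),Taxon T).
Taxon S and Taxon Y form a cherry on this tree, so they are sister taxa.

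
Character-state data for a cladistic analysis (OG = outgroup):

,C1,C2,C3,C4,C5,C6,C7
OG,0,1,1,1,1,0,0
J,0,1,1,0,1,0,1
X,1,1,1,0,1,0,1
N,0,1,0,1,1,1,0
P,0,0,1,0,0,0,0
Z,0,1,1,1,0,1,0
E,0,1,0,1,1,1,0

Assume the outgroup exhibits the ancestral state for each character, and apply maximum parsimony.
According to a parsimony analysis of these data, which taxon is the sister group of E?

N

Character polarity is set by the outgroup: the derived state is whichever differs from the outgroup's state, so for C2, C3, C4, C5 the derived state is '0', and for the remaining characters it is '1'.
C1: derived state '1' in X only — an autapomorphy, so it tells us nothing about relationships among taxa.
C2 (derived state '0') is unique to P (autapomorphy; uninformative for grouping).
C3: derived state '0' in E and N only — synapomorphy for {E, N}.
C4 (derived state '0') is shared by J, P, and X — a synapomorphy uniting that clade.
C5 (state '0') occurs in P and Z but conflicts with the nesting implied by the other characters — most parsimoniously interpreted as homoplasy.
C6: derived state '1' in E, N, and Z only — synapomorphy for {E, N, Z}.
C7: derived state '1' in J and X only — synapomorphy for {J, X}.
Most parsimonious ingroup topology: (((J,X),P),((N,E),Z)).
E and N form a cherry on this tree, so they are sister taxa.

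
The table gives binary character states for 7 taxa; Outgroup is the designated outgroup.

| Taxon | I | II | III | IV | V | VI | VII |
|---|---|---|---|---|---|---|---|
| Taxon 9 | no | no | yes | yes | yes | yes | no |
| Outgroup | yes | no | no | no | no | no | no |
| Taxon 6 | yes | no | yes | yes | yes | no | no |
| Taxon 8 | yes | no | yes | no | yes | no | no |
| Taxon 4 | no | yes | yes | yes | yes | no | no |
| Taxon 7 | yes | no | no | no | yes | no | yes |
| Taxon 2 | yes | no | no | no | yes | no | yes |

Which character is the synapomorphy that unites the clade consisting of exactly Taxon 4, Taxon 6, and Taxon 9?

Character polarity is set by the outgroup: the derived state is whichever differs from the outgroup's state, so for I the derived state is 'no', and for the remaining characters it is 'yes'.
I (derived state 'no') is shared by Taxon 4 and Taxon 9 — a synapomorphy uniting that clade.
II: derived state 'yes' in Taxon 4 only — an autapomorphy, so it tells us nothing about relationships among taxa.
III (derived state 'yes') is shared by Taxon 4, Taxon 6, Taxon 8, and Taxon 9 — a synapomorphy uniting that clade.
IV: derived state 'yes' in Taxon 4, Taxon 6, and Taxon 9 only — synapomorphy for {Taxon 4, Taxon 6, Taxon 9}.
All ingroup taxa share the derived state 'yes' for V; it defines the ingroup but does not resolve relationships within it.
VI (derived state 'yes') is unique to Taxon 9 (autapomorphy; uninformative for grouping).
VII: derived state 'yes' in Taxon 2 and Taxon 7 only — synapomorphy for {Taxon 2, Taxon 7}.
Most parsimonious ingroup topology: (((Taxon 6,(Taxon 9,Taxon 4)),Taxon 8),(Taxon 7,Taxon 2)).
The clade {Taxon 4, Taxon 6, Taxon 9} is supported by IV: its derived state 'yes' occurs in exactly those taxa and in no other taxon (including the outgroup).

IV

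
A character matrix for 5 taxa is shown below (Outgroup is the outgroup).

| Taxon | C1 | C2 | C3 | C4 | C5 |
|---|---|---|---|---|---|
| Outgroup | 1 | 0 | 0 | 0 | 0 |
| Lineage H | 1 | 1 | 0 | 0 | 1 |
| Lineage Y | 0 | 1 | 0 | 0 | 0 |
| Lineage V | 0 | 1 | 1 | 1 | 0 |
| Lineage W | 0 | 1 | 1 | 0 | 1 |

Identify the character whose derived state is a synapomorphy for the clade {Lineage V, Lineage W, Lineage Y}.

Character polarity is set by the outgroup: the derived state is whichever differs from the outgroup's state, so for C1 the derived state is '0', and for the remaining characters it is '1'.
Only Lineage V, Lineage W, and Lineage Y show the derived state '0' for C1, supporting them as a clade.
All ingroup taxa share the derived state '1' for C2; it defines the ingroup but does not resolve relationships within it.
Only Lineage V and Lineage W show the derived state '1' for C3, supporting them as a clade.
C4 (derived state '1') is unique to Lineage V (autapomorphy; uninformative for grouping).
C5 (state '1') occurs in Lineage H and Lineage W but conflicts with the nesting implied by the other characters — most parsimoniously interpreted as homoplasy.
Most parsimonious ingroup topology: (Lineage H,(Lineage Y,(Lineage V,Lineage W))).
The clade {Lineage V, Lineage W, Lineage Y} is supported by C1: its derived state '0' occurs in exactly those taxa and in no other taxon (including the outgroup).

C1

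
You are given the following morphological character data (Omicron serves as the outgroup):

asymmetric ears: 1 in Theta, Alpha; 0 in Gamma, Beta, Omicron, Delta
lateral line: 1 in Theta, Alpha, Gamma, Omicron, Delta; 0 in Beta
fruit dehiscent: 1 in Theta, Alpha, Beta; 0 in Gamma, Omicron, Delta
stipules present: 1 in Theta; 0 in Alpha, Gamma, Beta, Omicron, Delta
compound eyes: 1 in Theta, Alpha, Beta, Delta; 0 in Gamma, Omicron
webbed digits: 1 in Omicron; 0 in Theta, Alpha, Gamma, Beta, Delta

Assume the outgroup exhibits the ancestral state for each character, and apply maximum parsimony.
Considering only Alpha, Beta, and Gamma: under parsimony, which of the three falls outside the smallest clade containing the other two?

Gamma

Character polarity is set by the outgroup: the derived state is whichever differs from the outgroup's state, so for lateral line, webbed digits the derived state is '0', and for the remaining characters it is '1'.
Only Alpha and Theta show the derived state '1' for asymmetric ears, supporting them as a clade.
lateral line: derived state '0' in Beta only — an autapomorphy, so it tells us nothing about relationships among taxa.
fruit dehiscent: derived state '1' in Alpha, Beta, and Theta only — synapomorphy for {Alpha, Beta, Theta}.
stipules present: derived state '1' in Theta only — an autapomorphy, so it tells us nothing about relationships among taxa.
compound eyes: derived state '1' in Alpha, Beta, Delta, and Theta only — synapomorphy for {Alpha, Beta, Delta, Theta}.
All ingroup taxa share the derived state '0' for webbed digits; it defines the ingroup but does not resolve relationships within it.
Most parsimonious ingroup topology: (Gamma,((Beta,(Alpha,Theta)),Delta)).
Beta and Alpha share a more recent common ancestor with each other than either does with Gamma, so Gamma is the least closely related of the three.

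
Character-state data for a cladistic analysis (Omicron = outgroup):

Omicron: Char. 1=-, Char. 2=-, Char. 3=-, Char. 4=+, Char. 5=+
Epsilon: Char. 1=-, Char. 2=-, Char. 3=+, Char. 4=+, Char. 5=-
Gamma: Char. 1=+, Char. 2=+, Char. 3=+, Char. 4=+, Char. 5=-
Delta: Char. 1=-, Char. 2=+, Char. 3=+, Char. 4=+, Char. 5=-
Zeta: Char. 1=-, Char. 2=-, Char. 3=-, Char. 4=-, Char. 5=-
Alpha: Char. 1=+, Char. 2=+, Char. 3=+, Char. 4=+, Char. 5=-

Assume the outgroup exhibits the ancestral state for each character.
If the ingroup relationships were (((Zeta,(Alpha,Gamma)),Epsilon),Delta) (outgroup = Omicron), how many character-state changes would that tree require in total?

7

Map each character onto (((Zeta,(Alpha,Gamma)),Epsilon),Delta) (rooted by Omicron) and count the minimum state changes it requires (Fitch parsimony):
Char. 1: 1; Char. 2: 2; Char. 3: 2; Char. 4: 1; Char. 5: 1.
Total tree length = 7.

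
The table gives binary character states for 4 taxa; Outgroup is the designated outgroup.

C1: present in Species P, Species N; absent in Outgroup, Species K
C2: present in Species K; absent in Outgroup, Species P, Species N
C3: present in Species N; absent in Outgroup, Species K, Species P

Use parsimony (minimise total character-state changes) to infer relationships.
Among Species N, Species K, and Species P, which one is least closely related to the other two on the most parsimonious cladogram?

Species K

The outgroup has state 'absent' for every character, so 'present' is the derived state throughout.
C1: derived state 'present' in Species N and Species P only — synapomorphy for {Species N, Species P}.
C2 (derived state 'present') is unique to Species K (autapomorphy; uninformative for grouping).
C3 (derived state 'present') is unique to Species N (autapomorphy; uninformative for grouping).
Most parsimonious ingroup topology: (Species K,(Species P,Species N)).
Species P and Species N share a more recent common ancestor with each other than either does with Species K, so Species K is the least closely related of the three.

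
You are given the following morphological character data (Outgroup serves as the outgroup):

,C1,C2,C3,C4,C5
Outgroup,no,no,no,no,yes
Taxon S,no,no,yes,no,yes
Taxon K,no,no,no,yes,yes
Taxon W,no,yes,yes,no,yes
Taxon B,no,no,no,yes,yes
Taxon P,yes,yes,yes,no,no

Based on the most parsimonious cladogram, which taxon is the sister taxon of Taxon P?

Character polarity is set by the outgroup: the derived state is whichever differs from the outgroup's state, so for C5 the derived state is 'no', and for the remaining characters it is 'yes'.
C1 (derived state 'yes') is unique to Taxon P (autapomorphy; uninformative for grouping).
C2: derived state 'yes' in Taxon P and Taxon W only — synapomorphy for {Taxon P, Taxon W}.
C3: derived state 'yes' in Taxon P, Taxon S, and Taxon W only — synapomorphy for {Taxon P, Taxon S, Taxon W}.
C4: derived state 'yes' in Taxon B and Taxon K only — synapomorphy for {Taxon B, Taxon K}.
C5 (derived state 'no') is unique to Taxon P (autapomorphy; uninformative for grouping).
Most parsimonious ingroup topology: ((Taxon S,(Taxon W,Taxon P)),(Taxon K,Taxon B)).
Taxon P and Taxon W form a cherry on this tree, so they are sister taxa.

Taxon W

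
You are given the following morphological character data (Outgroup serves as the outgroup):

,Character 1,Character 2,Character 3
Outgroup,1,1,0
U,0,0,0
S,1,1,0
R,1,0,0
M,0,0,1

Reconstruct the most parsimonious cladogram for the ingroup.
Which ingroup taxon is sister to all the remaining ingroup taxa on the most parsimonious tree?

S

Character polarity is set by the outgroup: the derived state is whichever differs from the outgroup's state, so for Character 1, Character 2 the derived state is '0', and for the remaining characters it is '1'.
Character 1 (derived state '0') is shared by M and U — a synapomorphy uniting that clade.
Character 2 (derived state '0') is shared by M, R, and U — a synapomorphy uniting that clade.
Character 3: derived state '1' in M only — an autapomorphy, so it tells us nothing about relationships among taxa.
Most parsimonious ingroup topology: (((U,M),R),S).
S is sister to the clade containing all other ingroup taxa, so it is the earliest-diverging (most basal) ingroup lineage.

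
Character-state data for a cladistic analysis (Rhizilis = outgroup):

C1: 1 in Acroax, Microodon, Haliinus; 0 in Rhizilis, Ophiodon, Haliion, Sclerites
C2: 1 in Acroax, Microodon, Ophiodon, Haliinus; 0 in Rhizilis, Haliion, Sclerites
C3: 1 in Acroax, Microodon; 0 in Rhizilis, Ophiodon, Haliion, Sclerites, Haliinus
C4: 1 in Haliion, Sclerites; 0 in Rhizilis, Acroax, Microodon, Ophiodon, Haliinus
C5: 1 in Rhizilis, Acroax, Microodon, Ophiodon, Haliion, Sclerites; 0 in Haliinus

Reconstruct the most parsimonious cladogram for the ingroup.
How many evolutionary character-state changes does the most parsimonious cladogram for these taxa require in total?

5

Character polarity is set by the outgroup: the derived state is whichever differs from the outgroup's state, so for C5 the derived state is '0', and for the remaining characters it is '1'.
Only Acroax, Haliinus, and Microodon show the derived state '1' for C1, supporting them as a clade.
C2 (derived state '1') is shared by Acroax, Haliinus, Microodon, and Ophiodon — a synapomorphy uniting that clade.
C3: derived state '1' in Acroax and Microodon only — synapomorphy for {Acroax, Microodon}.
C4 (derived state '1') is shared by Haliion and Sclerites — a synapomorphy uniting that clade.
C5 (derived state '0') is unique to Haliinus (autapomorphy; uninformative for grouping).
Most parsimonious ingroup topology: ((((Acroax,Microodon),Haliinus),Ophiodon),(Haliion,Sclerites)).
Changes per character on this tree: C1: 1; C2: 1; C3: 1; C4: 1; C5: 1.
Total = 5.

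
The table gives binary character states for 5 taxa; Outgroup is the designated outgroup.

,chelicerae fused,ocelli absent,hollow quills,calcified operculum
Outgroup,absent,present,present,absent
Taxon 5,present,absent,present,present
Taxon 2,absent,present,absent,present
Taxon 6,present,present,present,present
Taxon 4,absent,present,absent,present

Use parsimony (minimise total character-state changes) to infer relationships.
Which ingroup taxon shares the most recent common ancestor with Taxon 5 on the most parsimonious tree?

Taxon 6

Character polarity is set by the outgroup: the derived state is whichever differs from the outgroup's state, so for ocelli absent, hollow quills the derived state is 'absent', and for the remaining characters it is 'present'.
chelicerae fused (derived state 'present') is shared by Taxon 5 and Taxon 6 — a synapomorphy uniting that clade.
ocelli absent (derived state 'absent') is unique to Taxon 5 (autapomorphy; uninformative for grouping).
hollow quills: derived state 'absent' in Taxon 2 and Taxon 4 only — synapomorphy for {Taxon 2, Taxon 4}.
All ingroup taxa share the derived state 'present' for calcified operculum; it defines the ingroup but does not resolve relationships within it.
Most parsimonious ingroup topology: ((Taxon 5,Taxon 6),(Taxon 2,Taxon 4)).
Taxon 5 and Taxon 6 form a cherry on this tree, so they are sister taxa.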